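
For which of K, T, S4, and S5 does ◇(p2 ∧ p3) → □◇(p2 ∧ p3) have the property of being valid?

S4-tableau for the negation ¬(◇(p2 ∧ p3) → □◇(p2 ∧ p3)):
1. ¬(◇(p2 ∧ p3) → □◇(p2 ∧ p3)), w0
2. ◇(p2 ∧ p3), w0
3. ¬□◇(p2 ∧ p3), w0
4. p2 ∧ p3, w1
5. p2, w1
6. p3, w1
7. ¬◇(p2 ∧ p3), w2
8. ¬(p2 ∧ p3), w2
9. ¬p3, w2
Accessibility: w0Rw0, w0Rw1, w0Rw2, w1Rw1, w2Rw2
Complete open branch: countermodel on an S4-frame, so not valid in S4, nor in K, T (the same frame is also a K-frame and a T-frame).
S5-tableau for the negation ¬(◇(p2 ∧ p3) → □◇(p2 ∧ p3)):
1. ¬(◇(p2 ∧ p3) → □◇(p2 ∧ p3)), w0
2. ◇(p2 ∧ p3), w0
3. ¬□◇(p2 ∧ p3), w0
4. p2 ∧ p3, w1
5. p2, w1
6. p3, w1
7. ¬◇(p2 ∧ p3), w2
8. ¬(p2 ∧ p3), w0
9. ¬(p2 ∧ p3), w1
10. ¬(p2 ∧ p3), w2
11. ¬p3, w0
12. ¬p3, w1
Accessibility: w0Rw0, w0Rw1, w0Rw2, w1Rw0, w1Rw1, w1Rw2, w2Rw0, w2Rw1, w2Rw2
Branch closes: p3 and ¬p3 both at w1.
Every branch closes (one shown): valid in S5.

S5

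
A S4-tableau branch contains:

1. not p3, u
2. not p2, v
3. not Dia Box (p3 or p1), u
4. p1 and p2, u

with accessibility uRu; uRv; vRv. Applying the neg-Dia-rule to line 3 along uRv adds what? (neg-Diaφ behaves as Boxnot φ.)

neg-Diaφ behaves as Boxnot φ: propagate the negated body to each accessible world.

not Box (p3 or p1), v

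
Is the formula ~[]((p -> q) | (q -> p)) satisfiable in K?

No, unsatisfiable

1. ~[]((p -> q) | (q -> p)), w0
2. ~((p -> q) | (q -> p)), w1
3. ~(p -> q), w1
4. ~(q -> p), w1
5. p, w1
6. ~q, w1
7. q, w1
8. ~p, w1
Accessibility: w0Rw1
Branch closes: q and ~q both at w1.
All branches of the tableau close; one closing branch shown above.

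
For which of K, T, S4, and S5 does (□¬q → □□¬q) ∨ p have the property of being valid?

T-tableau for the negation ¬((□¬q → □□¬q) ∨ p):
1. ¬((□¬q → □□¬q) ∨ p), u
2. ¬(□¬q → □□¬q), u   [¬∨-rule on 1]
3. ¬p, u   [¬∨-rule on 1]
4. □¬q, u   [¬→-rule on 2]
5. ¬□□¬q, u   [¬→-rule on 2]
6. ¬q, u   [□-rule on 4 via uRu]
7. ¬□¬q, v   [¬□-rule on 5: fresh world v, uRv]
8. ¬q, v   [□-rule on 4 via uRv]
9. q, w   [¬□-rule on 7: fresh world w, vRw]
Accessibility: uRu, uRv, vRv, vRw, wRw
Complete open branch: countermodel on a T-frame, so not valid in T, nor in K (the same frame is also a K-frame).
S4-tableau for the negation ¬((□¬q → □□¬q) ∨ p):
1. ¬((□¬q → □□¬q) ∨ p), u
2. ¬(□¬q → □□¬q), u   [¬∨-rule on 1]
3. ¬p, u   [¬∨-rule on 1]
4. □¬q, u   [¬→-rule on 2]
5. ¬□□¬q, u   [¬→-rule on 2]
6. ¬q, u   [□-rule on 4 via uRu]
7. ¬□¬q, v   [¬□-rule on 5: fresh world v, uRv]
8. ¬q, v   [□-rule on 4 via uRv]
9. q, w   [¬□-rule on 7: fresh world w, vRw]
10. ¬q, w   [□-rule on 4 via uRw]
Accessibility: uRu, uRv, uRw, vRv, vRw, wRw
Branch closes: q and ¬q both at w.
Every branch closes (one shown): valid in S4, hence also in S5 (every theorem of S4 is a theorem of S5).

S4, S5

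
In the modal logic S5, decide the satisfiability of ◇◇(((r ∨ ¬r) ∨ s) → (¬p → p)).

Satisfiable

1. ◇◇(((r ∨ ¬r) ∨ s) → (¬p → p)), w0
2. ◇(((r ∨ ¬r) ∨ s) → (¬p → p)), w1
3. ((r ∨ ¬r) ∨ s) → (¬p → p), w2
4. ¬p → p, w2
5. p, w2
Accessibility: w0Rw0, w0Rw1, w0Rw2, w1Rw0, w1Rw1, w1Rw2, w2Rw0, w2Rw1, w2Rw2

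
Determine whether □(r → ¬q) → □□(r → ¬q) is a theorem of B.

Invalid (countermodel exists)

Tableau for the negation ¬(□(r → ¬q) → □□(r → ¬q)):
1. ¬(□(r → ¬q) → □□(r → ¬q)), w0
2. □(r → ¬q), w0
3. ¬□□(r → ¬q), w0
4. r → ¬q, w0
5. ¬q, w0
6. ¬□(r → ¬q), w1
7. r → ¬q, w1
8. ¬q, w1
9. ¬(r → ¬q), w2
10. r, w2
11. q, w2
Accessibility: w0Rw0, w0Rw1, w1Rw0, w1Rw1, w1Rw2, w2Rw1, w2Rw2
The negation has an open branch (countermodel exists).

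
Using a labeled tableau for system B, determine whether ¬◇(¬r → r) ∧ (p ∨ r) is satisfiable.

Satisfiable

1. ¬◇(¬r → r) ∧ (p ∨ r), w0
2. ¬◇(¬r → r), w0
3. p ∨ r, w0
4. ¬(¬r → r), w0
5. ¬r, w0
6. p, w0
Accessibility: w0Rw0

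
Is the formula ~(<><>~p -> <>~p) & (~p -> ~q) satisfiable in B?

Yes, satisfiable

1. ~(<><>~p -> <>~p) & (~p -> ~q), 0
2. ~(<><>~p -> <>~p), 0
3. ~p -> ~q, 0
4. <><>~p, 0
5. ~<>~p, 0
6. p, 0
7. ~q, 0
8. <>~p, 1
9. p, 1
10. ~p, 2
Accessibility: 0R0, 0R1, 1R0, 1R1, 1R2, 2R1, 2R2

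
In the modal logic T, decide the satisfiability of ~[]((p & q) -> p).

No, unsatisfiable

1. ~[]((p & q) -> p), 0
2. ~((p & q) -> p), 1
3. p & q, 1
4. ~p, 1
5. p, 1
6. q, 1
Accessibility: 0R0, 0R1, 1R1
Branch closes: p and ~p both at 1.
All branches of the tableau close; one closing branch shown above.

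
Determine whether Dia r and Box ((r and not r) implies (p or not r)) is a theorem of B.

Tableau for the negation not (Dia r and Box ((r and not r) implies (p or not r))):
1. not (Dia r and Box ((r and not r) implies (p or not r))), u
2. not Dia r, u
3. not r, u
Accessibility: uRu
The negation has an open branch (countermodel exists).

Invalid (countermodel exists)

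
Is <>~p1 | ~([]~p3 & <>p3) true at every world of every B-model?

Valid in B

Tableau for the negation ~(<>~p1 | ~([]~p3 & <>p3)):
1. ~(<>~p1 | ~([]~p3 & <>p3)), u
2. ~<>~p1, u   [~|-rule on 1]
3. []~p3 & <>p3, u   [~|-rule on 1]
4. []~p3, u   [&-rule on 3]
5. <>p3, u   [&-rule on 3]
6. p1, u   [~<>-rule on 2 via uRu]
7. ~p3, u   [[]-rule on 4 via uRu]
8. p3, v   [<>-rule on 5: fresh world v, uRv]
9. p1, v   [~<>-rule on 2 via uRv]
10. ~p3, v   [[]-rule on 4 via uRv]
Accessibility: uRu, uRv, vRu, vRv
Branch closes: p3 and ~p3 both at v.
Every branch of the negation's tableau closes; the branch above is one of them.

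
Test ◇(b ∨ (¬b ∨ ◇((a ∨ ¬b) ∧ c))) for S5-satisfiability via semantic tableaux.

1. ◇(b ∨ (¬b ∨ ◇((a ∨ ¬b) ∧ c))), 0
2. b ∨ (¬b ∨ ◇((a ∨ ¬b) ∧ c)), 1
3. ¬b ∨ ◇((a ∨ ¬b) ∧ c), 1
4. ◇((a ∨ ¬b) ∧ c), 1
5. (a ∨ ¬b) ∧ c, 2
6. a ∨ ¬b, 2
7. c, 2
8. ¬b, 2
Accessibility: 0R0, 0R1, 0R2, 1R0, 1R1, 1R2, 2R0, 2R1, 2R2

Satisfiable (open branch found)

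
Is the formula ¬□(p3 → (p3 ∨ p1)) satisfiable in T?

1. ¬□(p3 → (p3 ∨ p1)), w0
2. ¬(p3 → (p3 ∨ p1)), w1
3. p3, w1
4. ¬(p3 ∨ p1), w1
5. ¬p3, w1
6. ¬p1, w1
Accessibility: w0Rw0, w0Rw1, w1Rw1
Branch closes: p3 and ¬p3 both at w1.
(One branch shown.) All branches close.

No, unsatisfiable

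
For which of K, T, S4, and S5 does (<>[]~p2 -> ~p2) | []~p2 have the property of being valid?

S5

S4-tableau for the negation ~((<>[]~p2 -> ~p2) | []~p2):
1. ~((<>[]~p2 -> ~p2) | []~p2), w0
2. ~(<>[]~p2 -> ~p2), w0   [~|-rule on 1]
3. ~[]~p2, w0   [~|-rule on 1]
4. <>[]~p2, w0   [~->-rule on 2]
5. p2, w0   [~->-rule on 2]
6. p2, w1   [~[]-rule on 3: fresh world w1, w0Rw1]
7. []~p2, w2   [<>-rule on 4: fresh world w2, w0Rw2]
8. ~p2, w2   [[]-rule on 7 via w2Rw2]
Accessibility: w0Rw0, w0Rw1, w0Rw2, w1Rw1, w2Rw2
Complete open branch: countermodel on an S4-frame, so not valid in S4, nor in K, T (the same frame is also a K-frame and a T-frame).
S5-tableau for the negation ~((<>[]~p2 -> ~p2) | []~p2):
1. ~((<>[]~p2 -> ~p2) | []~p2), w0
2. ~(<>[]~p2 -> ~p2), w0   [~|-rule on 1]
3. ~[]~p2, w0   [~|-rule on 1]
4. <>[]~p2, w0   [~->-rule on 2]
5. p2, w0   [~->-rule on 2]
6. p2, w1   [~[]-rule on 3: fresh world w1, w0Rw1]
7. []~p2, w2   [<>-rule on 4: fresh world w2, w0Rw2]
8. ~p2, w0   [[]-rule on 7 via w2Rw0]
Accessibility: w0Rw0, w0Rw1, w0Rw2, w1Rw0, w1Rw1, w1Rw2, w2Rw0, w2Rw1, w2Rw2
Branch closes: p2 and ~p2 both at w0.
Every branch closes (one shown): valid in S5.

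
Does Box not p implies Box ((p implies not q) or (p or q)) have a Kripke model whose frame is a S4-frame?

Satisfiable (open branch found)

1. Box not p implies Box ((p implies not q) or (p or q)), w0
2. Box ((p implies not q) or (p or q)), w0
3. (p implies not q) or (p or q), w0
4. p or q, w0
5. q, w0
Accessibility: w0Rw0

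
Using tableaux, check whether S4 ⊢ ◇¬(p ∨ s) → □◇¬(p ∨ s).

Tableau for the negation ¬(◇¬(p ∨ s) → □◇¬(p ∨ s)):
1. ¬(◇¬(p ∨ s) → □◇¬(p ∨ s)), u
2. ◇¬(p ∨ s), u
3. ¬□◇¬(p ∨ s), u
4. ¬(p ∨ s), v
5. ¬p, v
6. ¬s, v
7. ¬◇¬(p ∨ s), w
8. p ∨ s, w
9. s, w
Accessibility: uRu, uRv, uRw, vRv, wRw
The negation has an open branch (countermodel exists).

Not valid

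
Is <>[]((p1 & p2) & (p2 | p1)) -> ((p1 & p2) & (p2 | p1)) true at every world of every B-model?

Yes, valid

Tableau for the negation ~(<>[]((p1 & p2) & (p2 | p1)) -> ((p1 & p2) & (p2 | p1))):
1. ~(<>[]((p1 & p2) & (p2 | p1)) -> ((p1 & p2) & (p2 | p1))), w0
2. <>[]((p1 & p2) & (p2 | p1)), w0
3. ~((p1 & p2) & (p2 | p1)), w0
4. ~(p2 | p1), w0
5. ~p2, w0
6. ~p1, w0
7. []((p1 & p2) & (p2 | p1)), w1
8. (p1 & p2) & (p2 | p1), w0
9. p1 & p2, w0
10. p2 | p1, w0
11. p1, w0
12. p2, w0
Accessibility: w0Rw0, w0Rw1, w1Rw0, w1Rw1
Branch closes: p1 and ~p1 both at w0.
Every branch of the negation's tableau closes; the branch above is one of them.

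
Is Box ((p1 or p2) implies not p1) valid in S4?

Tableau for the negation not Box ((p1 or p2) implies not p1):
1. not Box ((p1 or p2) implies not p1), w0
2. not ((p1 or p2) implies not p1), w1
3. p1 or p2, w1
4. p1, w1
5. p2, w1
Accessibility: w0Rw0, w0Rw1, w1Rw1
The negation has an open branch (countermodel exists).

Not valid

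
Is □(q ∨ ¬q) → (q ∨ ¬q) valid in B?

Valid in B

Tableau for the negation ¬(□(q ∨ ¬q) → (q ∨ ¬q)):
1. ¬(□(q ∨ ¬q) → (q ∨ ¬q)), 0
2. □(q ∨ ¬q), 0   [¬→-rule on 1]
3. ¬(q ∨ ¬q), 0   [¬→-rule on 1]
4. ¬q, 0   [¬∨-rule on 3]
5. q, 0   [¬∨-rule on 3]
Accessibility: 0R0
Branch closes: q and ¬q both at 0.
All branches of the negation close; one closing branch shown above.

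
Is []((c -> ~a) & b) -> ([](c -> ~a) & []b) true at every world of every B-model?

Valid in B

Tableau for the negation ~([]((c -> ~a) & b) -> ([](c -> ~a) & []b)):
1. ~([]((c -> ~a) & b) -> ([](c -> ~a) & []b)), 0
2. []((c -> ~a) & b), 0
3. ~([](c -> ~a) & []b), 0
4. (c -> ~a) & b, 0
5. c -> ~a, 0
6. b, 0
7. ~[](c -> ~a), 0
8. ~a, 0
9. ~(c -> ~a), 1
10. c, 1
11. a, 1
12. (c -> ~a) & b, 1
13. c -> ~a, 1
14. b, 1
15. ~a, 1
Accessibility: 0R0, 0R1, 1R0, 1R1
Branch closes: a and ~a both at 1.
All branches of the negation close; one closing branch shown above.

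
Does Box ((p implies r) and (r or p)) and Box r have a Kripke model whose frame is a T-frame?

1. Box ((p implies r) and (r or p)) and Box r, w0
2. Box ((p implies r) and (r or p)), w0
3. Box r, w0
4. (p implies r) and (r or p), w0
5. p implies r, w0
6. r or p, w0
7. r, w0
8. p, w0
Accessibility: w0Rw0

Satisfiable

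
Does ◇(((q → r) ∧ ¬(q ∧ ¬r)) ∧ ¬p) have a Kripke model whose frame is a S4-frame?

1. ◇(((q → r) ∧ ¬(q ∧ ¬r)) ∧ ¬p), 0
2. ((q → r) ∧ ¬(q ∧ ¬r)) ∧ ¬p, 1
3. (q → r) ∧ ¬(q ∧ ¬r), 1
4. ¬p, 1
5. q → r, 1
6. ¬(q ∧ ¬r), 1
7. r, 1
Accessibility: 0R0, 0R1, 1R1

Yes, satisfiable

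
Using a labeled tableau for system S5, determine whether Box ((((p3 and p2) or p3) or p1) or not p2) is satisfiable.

1. Box ((((p3 and p2) or p3) or p1) or not p2), 0
2. (((p3 and p2) or p3) or p1) or not p2, 0   [Box-rule on 1 via 0R0]
3. not p2, 0   [or-rule on 2 (branches; this branch)]
Accessibility: 0R0

Yes, satisfiable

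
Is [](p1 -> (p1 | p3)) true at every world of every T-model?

Valid

Tableau for the negation ~[](p1 -> (p1 | p3)):
1. ~[](p1 -> (p1 | p3)), w0
2. ~(p1 -> (p1 | p3)), w1   [~[]-rule on 1: fresh world w1, w0Rw1]
3. p1, w1   [~->-rule on 2]
4. ~(p1 | p3), w1   [~->-rule on 2]
5. ~p1, w1   [~|-rule on 4]
6. ~p3, w1   [~|-rule on 4]
Accessibility: w0Rw0, w0Rw1, w1Rw1
Branch closes: p1 and ~p1 both at w1.
Every branch of the negation's tableau closes; the branch above is one of them.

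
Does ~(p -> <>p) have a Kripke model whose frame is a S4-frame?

1. ~(p -> <>p), w0
2. p, w0
3. ~<>p, w0
4. ~p, w0
Accessibility: w0Rw0
Branch closes: p and ~p both at w0.
(One branch shown.) All branches close.

No, unsatisfiable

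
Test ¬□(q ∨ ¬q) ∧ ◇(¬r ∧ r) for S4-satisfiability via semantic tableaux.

Unsatisfiable

1. ¬□(q ∨ ¬q) ∧ ◇(¬r ∧ r), u
2. ¬□(q ∨ ¬q), u
3. ◇(¬r ∧ r), u
4. ¬(q ∨ ¬q), v
5. ¬q, v
6. q, v
Accessibility: uRu, uRv, vRv
Branch closes: q and ¬q both at v.
Every branch closes; the branch above is one of them.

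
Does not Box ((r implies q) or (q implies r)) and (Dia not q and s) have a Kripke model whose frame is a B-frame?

1. not Box ((r implies q) or (q implies r)) and (Dia not q and s), u
2. not Box ((r implies q) or (q implies r)), u
3. Dia not q and s, u
4. Dia not q, u
5. s, u
6. not ((r implies q) or (q implies r)), v
7. not (r implies q), v
8. not (q implies r), v
9. r, v
10. not q, v
11. q, v
12. not r, v
Accessibility: uRu, uRv, vRu, vRv
Branch closes: q and not q both at v.
All branches of the tableau close; one closing branch shown above.

Unsatisfiable (every branch closes)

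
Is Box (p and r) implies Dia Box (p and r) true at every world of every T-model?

Tableau for the negation not (Box (p and r) implies Dia Box (p and r)):
1. not (Box (p and r) implies Dia Box (p and r)), u
2. Box (p and r), u
3. not Dia Box (p and r), u
4. p and r, u
5. p, u
6. r, u
7. not Box (p and r), u
8. not (p and r), v
9. p and r, v
10. p, v
11. r, v
12. not Box (p and r), v
13. not r, v
Accessibility: uRu, uRv, vRv
Branch closes: r and not r both at v.
All branches of the negation close; one closing branch shown above.

Valid in T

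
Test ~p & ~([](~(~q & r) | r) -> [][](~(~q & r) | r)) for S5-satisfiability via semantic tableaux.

Unsatisfiable (every branch closes)

1. ~p & ~([](~(~q & r) | r) -> [][](~(~q & r) | r)), w0
2. ~p, w0
3. ~([](~(~q & r) | r) -> [][](~(~q & r) | r)), w0
4. [](~(~q & r) | r), w0
5. ~[][](~(~q & r) | r), w0
6. ~(~q & r) | r, w0
7. ~(~q & r), w0
8. ~r, w0
9. ~[](~(~q & r) | r), w1
10. ~(~q & r) | r, w1
11. ~(~q & r), w1
12. ~r, w1
13. ~(~(~q & r) | r), w2
14. ~q & r, w2
15. ~r, w2
16. ~q, w2
17. r, w2
Accessibility: w0Rw0, w0Rw1, w0Rw2, w1Rw0, w1Rw1, w1Rw2, w2Rw0, w2Rw1, w2Rw2
Branch closes: r and ~r both at w2.
Every branch closes; the branch above is one of them.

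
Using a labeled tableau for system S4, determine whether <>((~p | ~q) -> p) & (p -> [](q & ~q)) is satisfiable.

1. <>((~p | ~q) -> p) & (p -> [](q & ~q)), w0
2. <>((~p | ~q) -> p), w0   [&-rule on 1]
3. p -> [](q & ~q), w0   [&-rule on 1]
4. ~p, w0   [->-rule on 3 (branches; this branch)]
5. (~p | ~q) -> p, w1   [<>-rule on 2: fresh world w1, w0Rw1]
6. p, w1   [->-rule on 5 (branches; this branch)]
Accessibility: w0Rw0, w0Rw1, w1Rw1

Satisfiable (open branch found)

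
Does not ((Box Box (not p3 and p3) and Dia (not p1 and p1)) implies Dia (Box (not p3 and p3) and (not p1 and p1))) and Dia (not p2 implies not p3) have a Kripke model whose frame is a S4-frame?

No, unsatisfiable

1. not ((Box Box (not p3 and p3) and Dia (not p1 and p1)) implies Dia (Box (not p3 and p3) and (not p1 and p1))) and Dia (not p2 implies not p3), u
2. not ((Box Box (not p3 and p3) and Dia (not p1 and p1)) implies Dia (Box (not p3 and p3) and (not p1 and p1))), u
3. Dia (not p2 implies not p3), u
4. Box Box (not p3 and p3) and Dia (not p1 and p1), u
5. not Dia (Box (not p3 and p3) and (not p1 and p1)), u
6. Box Box (not p3 and p3), u
7. Dia (not p1 and p1), u
8. not (Box (not p3 and p3) and (not p1 and p1)), u
9. Box (not p3 and p3), u
10. not p3 and p3, u
11. not p3, u
12. p3, u
Accessibility: uRu
Branch closes: p3 and not p3 both at u.
(One branch shown.) All branches close.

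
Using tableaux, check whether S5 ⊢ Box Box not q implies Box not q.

Valid in S5

Tableau for the negation not (Box Box not q implies Box not q):
1. not (Box Box not q implies Box not q), u
2. Box Box not q, u   [neg-implies-rule on 1]
3. not Box not q, u   [neg-implies-rule on 1]
4. Box not q, u   [Box-rule on 2 via uRu]
5. not q, u   [Box-rule on 4 via uRu]
6. q, v   [neg-Box-rule on 3: fresh world v, uRv]
7. Box not q, v   [Box-rule on 2 via uRv]
8. not q, v   [Box-rule on 4 via uRv]
Accessibility: uRu, uRv, vRu, vRv
Branch closes: q and not q both at v.
Every branch of the negation's tableau closes; the branch above is one of them.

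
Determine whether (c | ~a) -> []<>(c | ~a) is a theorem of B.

Yes, valid

Tableau for the negation ~((c | ~a) -> []<>(c | ~a)):
1. ~((c | ~a) -> []<>(c | ~a)), w0
2. c | ~a, w0   [~->-rule on 1]
3. ~[]<>(c | ~a), w0   [~->-rule on 1]
4. ~a, w0   [|-rule on 2 (branches; this branch)]
5. ~<>(c | ~a), w1   [~[]-rule on 3: fresh world w1, w0Rw1]
6. ~(c | ~a), w0   [~<>-rule on 5 via w1Rw0]
7. ~c, w0   [~|-rule on 6]
8. a, w0   [~|-rule on 6]
Accessibility: w0Rw0, w0Rw1, w1Rw0, w1Rw1
Branch closes: a and ~a both at w0.
Every branch of the negation's tableau closes; the branch above is one of them.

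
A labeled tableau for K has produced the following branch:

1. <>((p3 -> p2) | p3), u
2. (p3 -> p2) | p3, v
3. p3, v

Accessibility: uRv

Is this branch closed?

No, open

No atom appears with both signs at the same world.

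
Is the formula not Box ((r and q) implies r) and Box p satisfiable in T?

No, unsatisfiable

1. not Box ((r and q) implies r) and Box p, u
2. not Box ((r and q) implies r), u   [and-rule on 1]
3. Box p, u   [and-rule on 1]
4. p, u   [Box-rule on 3 via uRu]
5. not ((r and q) implies r), v   [neg-Box-rule on 2: fresh world v, uRv]
6. r and q, v   [neg-implies-rule on 5]
7. not r, v   [neg-implies-rule on 5]
8. r, v   [and-rule on 6]
9. q, v   [and-rule on 6]
Accessibility: uRu, uRv, vRv
Branch closes: r and not r both at v.
Every branch closes; the branch above is one of them.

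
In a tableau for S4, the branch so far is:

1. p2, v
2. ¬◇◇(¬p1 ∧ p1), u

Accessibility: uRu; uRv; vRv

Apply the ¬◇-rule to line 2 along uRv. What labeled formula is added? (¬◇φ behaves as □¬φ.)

¬◇φ behaves as □¬φ: propagate the negated body to each accessible world.

¬◇(¬p1 ∧ p1), v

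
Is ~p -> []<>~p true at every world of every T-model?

Tableau for the negation ~(~p -> []<>~p):
1. ~(~p -> []<>~p), w0
2. ~p, w0
3. ~[]<>~p, w0
4. ~<>~p, w1
5. p, w1
Accessibility: w0Rw0, w0Rw1, w1Rw1
The negation has an open branch (countermodel exists).

No, not valid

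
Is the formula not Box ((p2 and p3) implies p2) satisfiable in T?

1. not Box ((p2 and p3) implies p2), 0
2. not ((p2 and p3) implies p2), 1
3. p2 and p3, 1
4. not p2, 1
5. p2, 1
6. p3, 1
Accessibility: 0R0, 0R1, 1R1
Branch closes: p2 and not p2 both at 1.
Every branch closes; the branch above is one of them.

Unsatisfiable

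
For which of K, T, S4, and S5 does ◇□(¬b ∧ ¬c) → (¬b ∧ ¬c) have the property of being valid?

S4-tableau for the negation ¬(◇□(¬b ∧ ¬c) → (¬b ∧ ¬c)):
1. ¬(◇□(¬b ∧ ¬c) → (¬b ∧ ¬c)), u
2. ◇□(¬b ∧ ¬c), u   [¬→-rule on 1]
3. ¬(¬b ∧ ¬c), u   [¬→-rule on 1]
4. c, u   [¬∧-rule on 3 (branches; this branch)]
5. □(¬b ∧ ¬c), v   [◇-rule on 2: fresh world v, uRv]
6. ¬b ∧ ¬c, v   [□-rule on 5 via vRv]
7. ¬b, v   [∧-rule on 6]
8. ¬c, v   [∧-rule on 6]
Accessibility: uRu, uRv, vRv
Complete open branch: countermodel on an S4-frame, so not valid in S4, nor in K, T (the same frame is also a K-frame and a T-frame).
S5-tableau for the negation ¬(◇□(¬b ∧ ¬c) → (¬b ∧ ¬c)):
1. ¬(◇□(¬b ∧ ¬c) → (¬b ∧ ¬c)), u
2. ◇□(¬b ∧ ¬c), u   [¬→-rule on 1]
3. ¬(¬b ∧ ¬c), u   [¬→-rule on 1]
4. c, u   [¬∧-rule on 3 (branches; this branch)]
5. □(¬b ∧ ¬c), v   [◇-rule on 2: fresh world v, uRv]
6. ¬b ∧ ¬c, u   [□-rule on 5 via vRu]
7. ¬b, u   [∧-rule on 6]
8. ¬c, u   [∧-rule on 6]
Accessibility: uRu, uRv, vRu, vRv
Branch closes: c and ¬c both at u.
Every branch closes (one shown): valid in S5.

S5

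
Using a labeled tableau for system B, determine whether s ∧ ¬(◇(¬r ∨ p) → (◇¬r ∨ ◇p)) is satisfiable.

1. s ∧ ¬(◇(¬r ∨ p) → (◇¬r ∨ ◇p)), u
2. s, u
3. ¬(◇(¬r ∨ p) → (◇¬r ∨ ◇p)), u
4. ◇(¬r ∨ p), u
5. ¬(◇¬r ∨ ◇p), u
6. ¬◇¬r, u
7. ¬◇p, u
8. r, u
9. ¬p, u
10. ¬r ∨ p, v
11. r, v
12. ¬p, v
13. p, v
Accessibility: uRu, uRv, vRu, vRv
Branch closes: p and ¬p both at v.
All branches of the tableau close; one closing branch shown above.

No, unsatisfiable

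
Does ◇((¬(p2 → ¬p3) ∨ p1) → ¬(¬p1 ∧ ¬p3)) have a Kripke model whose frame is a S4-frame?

Yes, satisfiable

1. ◇((¬(p2 → ¬p3) ∨ p1) → ¬(¬p1 ∧ ¬p3)), u
2. (¬(p2 → ¬p3) ∨ p1) → ¬(¬p1 ∧ ¬p3), v
3. ¬(¬p1 ∧ ¬p3), v
4. p3, v
Accessibility: uRu, uRv, vRv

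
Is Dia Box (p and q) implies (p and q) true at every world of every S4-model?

Not valid

Tableau for the negation not (Dia Box (p and q) implies (p and q)):
1. not (Dia Box (p and q) implies (p and q)), 0
2. Dia Box (p and q), 0   [neg-implies-rule on 1]
3. not (p and q), 0   [neg-implies-rule on 1]
4. not q, 0   [neg-and-rule on 3 (branches; this branch)]
5. Box (p and q), 1   [Dia-rule on 2: fresh world 1, 0R1]
6. p and q, 1   [Box-rule on 5 via 1R1]
7. p, 1   [and-rule on 6]
8. q, 1   [and-rule on 6]
Accessibility: 0R0, 0R1, 1R1
The negation has an open branch (countermodel exists).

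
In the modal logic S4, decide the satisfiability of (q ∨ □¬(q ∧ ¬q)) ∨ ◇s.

1. (q ∨ □¬(q ∧ ¬q)) ∨ ◇s, u
2. ◇s, u
3. s, v
Accessibility: uRu, uRv, vRv

Satisfiable (open branch found)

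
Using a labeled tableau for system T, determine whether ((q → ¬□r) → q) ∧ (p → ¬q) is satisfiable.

1. ((q → ¬□r) → q) ∧ (p → ¬q), u
2. (q → ¬□r) → q, u
3. p → ¬q, u
4. q, u
5. ¬p, u
Accessibility: uRu

Satisfiable (open branch found)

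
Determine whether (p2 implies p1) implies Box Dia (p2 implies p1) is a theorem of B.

Tableau for the negation not ((p2 implies p1) implies Box Dia (p2 implies p1)):
1. not ((p2 implies p1) implies Box Dia (p2 implies p1)), u
2. p2 implies p1, u   [neg-implies-rule on 1]
3. not Box Dia (p2 implies p1), u   [neg-implies-rule on 1]
4. p1, u   [implies-rule on 2 (branches; this branch)]
5. not Dia (p2 implies p1), v   [neg-Box-rule on 3: fresh world v, uRv]
6. not (p2 implies p1), u   [neg-Dia-rule on 5 via vRu]
7. p2, u   [neg-implies-rule on 6]
8. not p1, u   [neg-implies-rule on 6]
Accessibility: uRu, uRv, vRu, vRv
Branch closes: p1 and not p1 both at u.
All branches of the negation close; one closing branch shown above.

Yes, valid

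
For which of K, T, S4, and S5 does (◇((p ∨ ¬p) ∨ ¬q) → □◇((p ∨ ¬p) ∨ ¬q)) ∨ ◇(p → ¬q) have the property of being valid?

T, S4, S5

K-tableau for the negation ¬((◇((p ∨ ¬p) ∨ ¬q) → □◇((p ∨ ¬p) ∨ ¬q)) ∨ ◇(p → ¬q)):
1. ¬((◇((p ∨ ¬p) ∨ ¬q) → □◇((p ∨ ¬p) ∨ ¬q)) ∨ ◇(p → ¬q)), w0
2. ¬(◇((p ∨ ¬p) ∨ ¬q) → □◇((p ∨ ¬p) ∨ ¬q)), w0
3. ¬◇(p → ¬q), w0
4. ◇((p ∨ ¬p) ∨ ¬q), w0
5. ¬□◇((p ∨ ¬p) ∨ ¬q), w0
6. (p ∨ ¬p) ∨ ¬q, w1
7. ¬(p → ¬q), w1
8. p, w1
9. q, w1
10. p ∨ ¬p, w1
11. ¬◇((p ∨ ¬p) ∨ ¬q), w2
12. ¬(p → ¬q), w2
13. p, w2
14. q, w2
Accessibility: w0Rw1, w0Rw2
Complete open branch: countermodel on a K-frame, so not valid in K.
T-tableau for the negation ¬((◇((p ∨ ¬p) ∨ ¬q) → □◇((p ∨ ¬p) ∨ ¬q)) ∨ ◇(p → ¬q)):
1. ¬((◇((p ∨ ¬p) ∨ ¬q) → □◇((p ∨ ¬p) ∨ ¬q)) ∨ ◇(p → ¬q)), w0
2. ¬(◇((p ∨ ¬p) ∨ ¬q) → □◇((p ∨ ¬p) ∨ ¬q)), w0
3. ¬◇(p → ¬q), w0
4. ◇((p ∨ ¬p) ∨ ¬q), w0
5. ¬□◇((p ∨ ¬p) ∨ ¬q), w0
6. ¬(p → ¬q), w0
7. p, w0
8. q, w0
9. (p ∨ ¬p) ∨ ¬q, w1
10. ¬(p → ¬q), w1
11. p, w1
12. q, w1
13. p ∨ ¬p, w1
14. ¬◇((p ∨ ¬p) ∨ ¬q), w2
15. ¬(p → ¬q), w2
16. p, w2
17. q, w2
18. ¬((p ∨ ¬p) ∨ ¬q), w2
19. ¬(p ∨ ¬p), w2
20. ¬p, w2
Accessibility: w0Rw0, w0Rw1, w0Rw2, w1Rw1, w2Rw2
Branch closes: p and ¬p both at w2.
Every branch closes (one shown): valid in T, hence also in S4, S5 (every theorem of T is a theorem of S4 and S5).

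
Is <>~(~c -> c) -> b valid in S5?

No, not valid

Tableau for the negation ~(<>~(~c -> c) -> b):
1. ~(<>~(~c -> c) -> b), u
2. <>~(~c -> c), u
3. ~b, u
4. ~(~c -> c), v
5. ~c, v
Accessibility: uRu, uRv, vRu, vRv
The negation has an open branch (countermodel exists).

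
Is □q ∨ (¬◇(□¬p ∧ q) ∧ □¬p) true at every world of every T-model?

Tableau for the negation ¬(□q ∨ (¬◇(□¬p ∧ q) ∧ □¬p)):
1. ¬(□q ∨ (¬◇(□¬p ∧ q) ∧ □¬p)), u
2. ¬□q, u   [¬∨-rule on 1]
3. ¬(¬◇(□¬p ∧ q) ∧ □¬p), u   [¬∨-rule on 1]
4. ¬□¬p, u   [¬∧-rule on 3 (branches; this branch)]
5. ¬q, v   [¬□-rule on 2: fresh world v, uRv]
6. p, w   [¬□-rule on 4: fresh world w, uRw]
Accessibility: uRu, uRv, uRw, vRv, wRw
The negation has an open branch (countermodel exists).

Invalid (countermodel exists)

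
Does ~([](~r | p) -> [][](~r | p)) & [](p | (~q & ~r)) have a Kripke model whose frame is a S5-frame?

1. ~([](~r | p) -> [][](~r | p)) & [](p | (~q & ~r)), 0
2. ~([](~r | p) -> [][](~r | p)), 0
3. [](p | (~q & ~r)), 0
4. [](~r | p), 0
5. ~[][](~r | p), 0
6. p | (~q & ~r), 0
7. ~r | p, 0
8. ~q & ~r, 0
9. ~q, 0
10. ~r, 0
11. p, 0
12. ~[](~r | p), 1
13. p | (~q & ~r), 1
14. ~r | p, 1
15. ~q & ~r, 1
16. ~q, 1
17. ~r, 1
18. p, 1
19. ~(~r | p), 2
20. r, 2
21. ~p, 2
22. p | (~q & ~r), 2
23. ~r | p, 2
24. ~q & ~r, 2
25. ~q, 2
26. ~r, 2
Accessibility: 0R0, 0R1, 0R2, 1R0, 1R1, 1R2, 2R0, 2R1, 2R2
Branch closes: r and ~r both at 2.
Every branch closes; the branch above is one of them.

No, unsatisfiable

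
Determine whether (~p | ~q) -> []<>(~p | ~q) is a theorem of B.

Tableau for the negation ~((~p | ~q) -> []<>(~p | ~q)):
1. ~((~p | ~q) -> []<>(~p | ~q)), w0
2. ~p | ~q, w0
3. ~[]<>(~p | ~q), w0
4. ~q, w0
5. ~<>(~p | ~q), w1
6. ~(~p | ~q), w0
7. p, w0
8. q, w0
Accessibility: w0Rw0, w0Rw1, w1Rw0, w1Rw1
Branch closes: q and ~q both at w0.
Every branch of the negation's tableau closes; the branch above is one of them.

Yes, valid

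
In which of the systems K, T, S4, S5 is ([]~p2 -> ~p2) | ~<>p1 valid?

T, S4, S5

K-tableau for the negation ~(([]~p2 -> ~p2) | ~<>p1):
1. ~(([]~p2 -> ~p2) | ~<>p1), u
2. ~([]~p2 -> ~p2), u
3. <>p1, u
4. []~p2, u
5. p2, u
6. p1, v
7. ~p2, v
Accessibility: uRv
Complete open branch: countermodel on a K-frame, so not valid in K.
T-tableau for the negation ~(([]~p2 -> ~p2) | ~<>p1):
1. ~(([]~p2 -> ~p2) | ~<>p1), u
2. ~([]~p2 -> ~p2), u
3. <>p1, u
4. []~p2, u
5. p2, u
6. ~p2, u
Accessibility: uRu
Branch closes: p2 and ~p2 both at u.
Every branch closes (one shown): valid in T, hence also in S4, S5 (every theorem of T is a theorem of S4 and S5).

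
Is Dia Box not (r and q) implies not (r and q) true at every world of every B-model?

Tableau for the negation not (Dia Box not (r and q) implies not (r and q)):
1. not (Dia Box not (r and q) implies not (r and q)), u
2. Dia Box not (r and q), u
3. r and q, u
4. r, u
5. q, u
6. Box not (r and q), v
7. not (r and q), u
8. not (r and q), v
9. not q, u
Accessibility: uRu, uRv, vRu, vRv
Branch closes: q and not q both at u.
Every branch of the negation's tableau closes; the branch above is one of them.

Valid in B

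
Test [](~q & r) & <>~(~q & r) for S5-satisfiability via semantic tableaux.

1. [](~q & r) & <>~(~q & r), 0
2. [](~q & r), 0
3. <>~(~q & r), 0
4. ~q & r, 0
5. ~q, 0
6. r, 0
7. ~(~q & r), 1
8. ~q & r, 1
9. ~q, 1
10. r, 1
11. ~r, 1
Accessibility: 0R0, 0R1, 1R0, 1R1
Branch closes: r and ~r both at 1.
All branches of the tableau close; one closing branch shown above.

Unsatisfiable (every branch closes)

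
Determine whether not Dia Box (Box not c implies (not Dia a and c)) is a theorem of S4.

Tableau for the negation Dia Box (Box not c implies (not Dia a and c)):
1. Dia Box (Box not c implies (not Dia a and c)), u
2. Box (Box not c implies (not Dia a and c)), v
3. Box not c implies (not Dia a and c), v
4. not Dia a and c, v
5. not Dia a, v
6. c, v
7. not a, v
Accessibility: uRu, uRv, vRv
The negation has an open branch (countermodel exists).

Invalid (countermodel exists)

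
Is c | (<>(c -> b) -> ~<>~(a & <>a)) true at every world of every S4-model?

Tableau for the negation ~(c | (<>(c -> b) -> ~<>~(a & <>a))):
1. ~(c | (<>(c -> b) -> ~<>~(a & <>a))), w0
2. ~c, w0
3. ~(<>(c -> b) -> ~<>~(a & <>a)), w0
4. <>(c -> b), w0
5. <>~(a & <>a), w0
6. c -> b, w1
7. b, w1
8. ~(a & <>a), w2
9. ~<>a, w2
10. ~a, w2
Accessibility: w0Rw0, w0Rw1, w0Rw2, w1Rw1, w2Rw2
The negation has an open branch (countermodel exists).

No, not valid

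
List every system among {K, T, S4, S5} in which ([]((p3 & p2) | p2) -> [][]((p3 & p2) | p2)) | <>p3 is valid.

S4, S5

T-tableau for the negation ~(([]((p3 & p2) | p2) -> [][]((p3 & p2) | p2)) | <>p3):
1. ~(([]((p3 & p2) | p2) -> [][]((p3 & p2) | p2)) | <>p3), w0
2. ~([]((p3 & p2) | p2) -> [][]((p3 & p2) | p2)), w0   [~|-rule on 1]
3. ~<>p3, w0   [~|-rule on 1]
4. []((p3 & p2) | p2), w0   [~->-rule on 2]
5. ~[][]((p3 & p2) | p2), w0   [~->-rule on 2]
6. ~p3, w0   [~<>-rule on 3 via w0Rw0]
7. (p3 & p2) | p2, w0   [[]-rule on 4 via w0Rw0]
8. p2, w0   [|-rule on 7 (branches; this branch)]
9. ~[]((p3 & p2) | p2), w1   [~[]-rule on 5: fresh world w1, w0Rw1]
10. ~p3, w1   [~<>-rule on 3 via w0Rw1]
11. (p3 & p2) | p2, w1   [[]-rule on 4 via w0Rw1]
12. p2, w1   [|-rule on 11 (branches; this branch)]
13. ~((p3 & p2) | p2), w2   [~[]-rule on 9: fresh world w2, w1Rw2]
14. ~(p3 & p2), w2   [~|-rule on 13]
15. ~p2, w2   [~|-rule on 13]
Accessibility: w0Rw0, w0Rw1, w1Rw1, w1Rw2, w2Rw2
Complete open branch: countermodel on a T-frame, so not valid in T, nor in K (the same frame is also a K-frame).
S4-tableau for the negation ~(([]((p3 & p2) | p2) -> [][]((p3 & p2) | p2)) | <>p3):
1. ~(([]((p3 & p2) | p2) -> [][]((p3 & p2) | p2)) | <>p3), w0
2. ~([]((p3 & p2) | p2) -> [][]((p3 & p2) | p2)), w0   [~|-rule on 1]
3. ~<>p3, w0   [~|-rule on 1]
4. []((p3 & p2) | p2), w0   [~->-rule on 2]
5. ~[][]((p3 & p2) | p2), w0   [~->-rule on 2]
6. ~p3, w0   [~<>-rule on 3 via w0Rw0]
7. (p3 & p2) | p2, w0   [[]-rule on 4 via w0Rw0]
8. p2, w0   [|-rule on 7 (branches; this branch)]
9. ~[]((p3 & p2) | p2), w1   [~[]-rule on 5: fresh world w1, w0Rw1]
10. ~p3, w1   [~<>-rule on 3 via w0Rw1]
11. (p3 & p2) | p2, w1   [[]-rule on 4 via w0Rw1]
12. p2, w1   [|-rule on 11 (branches; this branch)]
13. ~((p3 & p2) | p2), w2   [~[]-rule on 9: fresh world w2, w1Rw2]
14. ~(p3 & p2), w2   [~|-rule on 13]
15. ~p2, w2   [~|-rule on 13]
16. ~p3, w2   [~<>-rule on 3 via w0Rw2]
17. (p3 & p2) | p2, w2   [[]-rule on 4 via w0Rw2]
18. p3 & p2, w2   [|-rule on 17 (branches; this branch)]
19. p3, w2   [&-rule on 18]
20. p2, w2   [&-rule on 18]
Accessibility: w0Rw0, w0Rw1, w0Rw2, w1Rw1, w1Rw2, w2Rw2
Branch closes: p3 and ~p3 both at w2.
Every branch closes (one shown): valid in S4, hence also in S5 (every theorem of S4 is a theorem of S5).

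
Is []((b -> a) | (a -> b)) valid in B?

Tableau for the negation ~[]((b -> a) | (a -> b)):
1. ~[]((b -> a) | (a -> b)), u
2. ~((b -> a) | (a -> b)), v
3. ~(b -> a), v
4. ~(a -> b), v
5. b, v
6. ~a, v
7. a, v
8. ~b, v
Accessibility: uRu, uRv, vRu, vRv
Branch closes: a and ~a both at v.
Every branch of the negation's tableau closes; the branch above is one of them.

Valid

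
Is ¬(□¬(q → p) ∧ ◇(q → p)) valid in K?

Tableau for the negation □¬(q → p) ∧ ◇(q → p):
1. □¬(q → p) ∧ ◇(q → p), u
2. □¬(q → p), u   [∧-rule on 1]
3. ◇(q → p), u   [∧-rule on 1]
4. q → p, v   [◇-rule on 3: fresh world v, uRv]
5. ¬(q → p), v   [□-rule on 2 via uRv]
6. q, v   [¬→-rule on 5]
7. ¬p, v   [¬→-rule on 5]
8. p, v   [→-rule on 4 (branches; this branch)]
Accessibility: uRv
Branch closes: p and ¬p both at v.
Every branch of the negation's tableau closes; the branch above is one of them.

Valid in K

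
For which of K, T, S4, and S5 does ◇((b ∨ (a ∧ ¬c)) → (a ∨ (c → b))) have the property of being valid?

K-tableau for the negation ¬◇((b ∨ (a ∧ ¬c)) → (a ∨ (c → b))):
1. ¬◇((b ∨ (a ∧ ¬c)) → (a ∨ (c → b))), w0
Complete open branch: countermodel on a K-frame, so not valid in K.
T-tableau for the negation ¬◇((b ∨ (a ∧ ¬c)) → (a ∨ (c → b))):
1. ¬◇((b ∨ (a ∧ ¬c)) → (a ∨ (c → b))), w0
2. ¬((b ∨ (a ∧ ¬c)) → (a ∨ (c → b))), w0
3. b ∨ (a ∧ ¬c), w0
4. ¬(a ∨ (c → b)), w0
5. ¬a, w0
6. ¬(c → b), w0
7. c, w0
8. ¬b, w0
9. a ∧ ¬c, w0
10. a, w0
11. ¬c, w0
Accessibility: w0Rw0
Branch closes: a and ¬a both at w0.
Every branch closes (one shown): valid in T, hence also in S4, S5 (every theorem of T is a theorem of S4 and S5).

T, S4, S5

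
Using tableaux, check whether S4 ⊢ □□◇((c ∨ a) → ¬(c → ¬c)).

Not valid

Tableau for the negation ¬□□◇((c ∨ a) → ¬(c → ¬c)):
1. ¬□□◇((c ∨ a) → ¬(c → ¬c)), w0
2. ¬□◇((c ∨ a) → ¬(c → ¬c)), w1
3. ¬◇((c ∨ a) → ¬(c → ¬c)), w2
4. ¬((c ∨ a) → ¬(c → ¬c)), w2
5. c ∨ a, w2
6. c → ¬c, w2
7. a, w2
8. ¬c, w2
Accessibility: w0Rw0, w0Rw1, w0Rw2, w1Rw1, w1Rw2, w2Rw2
The negation has an open branch (countermodel exists).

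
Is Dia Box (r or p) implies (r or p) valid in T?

Tableau for the negation not (Dia Box (r or p) implies (r or p)):
1. not (Dia Box (r or p) implies (r or p)), w0
2. Dia Box (r or p), w0   [neg-implies-rule on 1]
3. not (r or p), w0   [neg-implies-rule on 1]
4. not r, w0   [neg-or-rule on 3]
5. not p, w0   [neg-or-rule on 3]
6. Box (r or p), w1   [Dia-rule on 2: fresh world w1, w0Rw1]
7. r or p, w1   [Box-rule on 6 via w1Rw1]
8. p, w1   [or-rule on 7 (branches; this branch)]
Accessibility: w0Rw0, w0Rw1, w1Rw1
The negation has an open branch (countermodel exists).

Invalid (countermodel exists)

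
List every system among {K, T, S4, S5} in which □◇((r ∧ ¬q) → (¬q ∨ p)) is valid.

T, S4, S5

K-tableau for the negation ¬□◇((r ∧ ¬q) → (¬q ∨ p)):
1. ¬□◇((r ∧ ¬q) → (¬q ∨ p)), u
2. ¬◇((r ∧ ¬q) → (¬q ∨ p)), v
Accessibility: uRv
Complete open branch: countermodel on a K-frame, so not valid in K.
T-tableau for the negation ¬□◇((r ∧ ¬q) → (¬q ∨ p)):
1. ¬□◇((r ∧ ¬q) → (¬q ∨ p)), u
2. ¬◇((r ∧ ¬q) → (¬q ∨ p)), v
3. ¬((r ∧ ¬q) → (¬q ∨ p)), v
4. r ∧ ¬q, v
5. ¬(¬q ∨ p), v
6. r, v
7. ¬q, v
8. q, v
9. ¬p, v
Accessibility: uRu, uRv, vRv
Branch closes: q and ¬q both at v.
Every branch closes (one shown): valid in T, hence also in S4, S5 (every theorem of T is a theorem of S4 and S5).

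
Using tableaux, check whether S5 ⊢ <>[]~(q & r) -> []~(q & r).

Tableau for the negation ~(<>[]~(q & r) -> []~(q & r)):
1. ~(<>[]~(q & r) -> []~(q & r)), w0
2. <>[]~(q & r), w0
3. ~[]~(q & r), w0
4. []~(q & r), w1
5. ~(q & r), w0
6. ~(q & r), w1
7. ~r, w0
8. ~r, w1
9. q & r, w2
10. q, w2
11. r, w2
12. ~(q & r), w2
13. ~r, w2
Accessibility: w0Rw0, w0Rw1, w0Rw2, w1Rw0, w1Rw1, w1Rw2, w2Rw0, w2Rw1, w2Rw2
Branch closes: r and ~r both at w2.
All branches of the negation close; one closing branch shown above.

Valid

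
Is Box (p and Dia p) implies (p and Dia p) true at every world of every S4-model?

Tableau for the negation not (Box (p and Dia p) implies (p and Dia p)):
1. not (Box (p and Dia p) implies (p and Dia p)), u
2. Box (p and Dia p), u
3. not (p and Dia p), u
4. p and Dia p, u
5. p, u
6. Dia p, u
7. not Dia p, u
8. not p, u
Accessibility: uRu
Branch closes: p and not p both at u.
All branches of the negation close; one closing branch shown above.

Valid in S4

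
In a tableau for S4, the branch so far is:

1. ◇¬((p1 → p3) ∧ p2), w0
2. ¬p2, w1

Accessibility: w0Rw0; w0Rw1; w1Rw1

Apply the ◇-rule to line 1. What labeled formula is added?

a fresh world w2 with w0Rw2, and ¬((p1 → p3) ∧ p2) at w2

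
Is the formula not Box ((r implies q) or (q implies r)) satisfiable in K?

1. not Box ((r implies q) or (q implies r)), w0
2. not ((r implies q) or (q implies r)), w1
3. not (r implies q), w1
4. not (q implies r), w1
5. r, w1
6. not q, w1
7. q, w1
8. not r, w1
Accessibility: w0Rw1
Branch closes: q and not q both at w1.
Every branch closes; the branch above is one of them.

Unsatisfiable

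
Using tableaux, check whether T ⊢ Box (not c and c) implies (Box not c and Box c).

Tableau for the negation not (Box (not c and c) implies (Box not c and Box c)):
1. not (Box (not c and c) implies (Box not c and Box c)), 0
2. Box (not c and c), 0
3. not (Box not c and Box c), 0
4. not c and c, 0
5. not c, 0
6. c, 0
Accessibility: 0R0
Branch closes: c and not c both at 0.
Every branch of the negation's tableau closes; the branch above is one of them.

Yes, valid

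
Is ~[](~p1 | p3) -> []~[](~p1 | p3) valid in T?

Tableau for the negation ~(~[](~p1 | p3) -> []~[](~p1 | p3)):
1. ~(~[](~p1 | p3) -> []~[](~p1 | p3)), w0
2. ~[](~p1 | p3), w0   [~->-rule on 1]
3. ~[]~[](~p1 | p3), w0   [~->-rule on 1]
4. ~(~p1 | p3), w1   [~[]-rule on 2: fresh world w1, w0Rw1]
5. p1, w1   [~|-rule on 4]
6. ~p3, w1   [~|-rule on 4]
7. [](~p1 | p3), w2   [~[]-rule on 3: fresh world w2, w0Rw2]
8. ~p1 | p3, w2   [[]-rule on 7 via w2Rw2]
9. p3, w2   [|-rule on 8 (branches; this branch)]
Accessibility: w0Rw0, w0Rw1, w0Rw2, w1Rw1, w2Rw2
The negation has an open branch (countermodel exists).

No, not valid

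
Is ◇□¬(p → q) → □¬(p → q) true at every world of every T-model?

Tableau for the negation ¬(◇□¬(p → q) → □¬(p → q)):
1. ¬(◇□¬(p → q) → □¬(p → q)), u
2. ◇□¬(p → q), u   [¬→-rule on 1]
3. ¬□¬(p → q), u   [¬→-rule on 1]
4. □¬(p → q), v   [◇-rule on 2: fresh world v, uRv]
5. ¬(p → q), v   [□-rule on 4 via vRv]
6. p, v   [¬→-rule on 5]
7. ¬q, v   [¬→-rule on 5]
8. p → q, w   [¬□-rule on 3: fresh world w, uRw]
9. q, w   [→-rule on 8 (branches; this branch)]
Accessibility: uRu, uRv, uRw, vRv, wRw
The negation has an open branch (countermodel exists).

No, not valid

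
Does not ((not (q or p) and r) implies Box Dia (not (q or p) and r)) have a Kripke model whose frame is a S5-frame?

1. not ((not (q or p) and r) implies Box Dia (not (q or p) and r)), 0
2. not (q or p) and r, 0
3. not Box Dia (not (q or p) and r), 0
4. not (q or p), 0
5. r, 0
6. not q, 0
7. not p, 0
8. not Dia (not (q or p) and r), 1
9. not (not (q or p) and r), 0
10. not (not (q or p) and r), 1
11. q or p, 0
12. not r, 1
13. p, 0
Accessibility: 0R0, 0R1, 1R0, 1R1
Branch closes: p and not p both at 0.
Every branch closes; the branch above is one of them.

Unsatisfiable (every branch closes)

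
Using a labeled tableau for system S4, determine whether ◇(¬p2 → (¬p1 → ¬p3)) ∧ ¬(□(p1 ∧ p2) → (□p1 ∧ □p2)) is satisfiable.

1. ◇(¬p2 → (¬p1 → ¬p3)) ∧ ¬(□(p1 ∧ p2) → (□p1 ∧ □p2)), u
2. ◇(¬p2 → (¬p1 → ¬p3)), u
3. ¬(□(p1 ∧ p2) → (□p1 ∧ □p2)), u
4. □(p1 ∧ p2), u
5. ¬(□p1 ∧ □p2), u
6. p1 ∧ p2, u
7. p1, u
8. p2, u
9. ¬□p2, u
10. ¬p2 → (¬p1 → ¬p3), v
11. p1 ∧ p2, v
12. p1, v
13. p2, v
14. ¬p1 → ¬p3, v
15. ¬p3, v
16. ¬p2, w
17. p1 ∧ p2, w
18. p1, w
19. p2, w
Accessibility: uRu, uRv, uRw, vRv, wRw
Branch closes: p2 and ¬p2 both at w.
(One branch shown.) All branches close.

No, unsatisfiable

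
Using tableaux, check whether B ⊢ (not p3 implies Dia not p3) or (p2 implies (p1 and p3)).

Tableau for the negation not ((not p3 implies Dia not p3) or (p2 implies (p1 and p3))):
1. not ((not p3 implies Dia not p3) or (p2 implies (p1 and p3))), u
2. not (not p3 implies Dia not p3), u
3. not (p2 implies (p1 and p3)), u
4. not p3, u
5. not Dia not p3, u
6. p2, u
7. not (p1 and p3), u
8. p3, u
Accessibility: uRu
Branch closes: p3 and not p3 both at u.
Every branch of the negation's tableau closes; the branch above is one of them.

Valid in B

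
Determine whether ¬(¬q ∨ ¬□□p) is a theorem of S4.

Tableau for the negation ¬q ∨ ¬□□p:
1. ¬q ∨ ¬□□p, 0
2. ¬□□p, 0
3. ¬□p, 1
4. ¬p, 2
Accessibility: 0R0, 0R1, 0R2, 1R1, 1R2, 2R2
The negation has an open branch (countermodel exists).

No, not valid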